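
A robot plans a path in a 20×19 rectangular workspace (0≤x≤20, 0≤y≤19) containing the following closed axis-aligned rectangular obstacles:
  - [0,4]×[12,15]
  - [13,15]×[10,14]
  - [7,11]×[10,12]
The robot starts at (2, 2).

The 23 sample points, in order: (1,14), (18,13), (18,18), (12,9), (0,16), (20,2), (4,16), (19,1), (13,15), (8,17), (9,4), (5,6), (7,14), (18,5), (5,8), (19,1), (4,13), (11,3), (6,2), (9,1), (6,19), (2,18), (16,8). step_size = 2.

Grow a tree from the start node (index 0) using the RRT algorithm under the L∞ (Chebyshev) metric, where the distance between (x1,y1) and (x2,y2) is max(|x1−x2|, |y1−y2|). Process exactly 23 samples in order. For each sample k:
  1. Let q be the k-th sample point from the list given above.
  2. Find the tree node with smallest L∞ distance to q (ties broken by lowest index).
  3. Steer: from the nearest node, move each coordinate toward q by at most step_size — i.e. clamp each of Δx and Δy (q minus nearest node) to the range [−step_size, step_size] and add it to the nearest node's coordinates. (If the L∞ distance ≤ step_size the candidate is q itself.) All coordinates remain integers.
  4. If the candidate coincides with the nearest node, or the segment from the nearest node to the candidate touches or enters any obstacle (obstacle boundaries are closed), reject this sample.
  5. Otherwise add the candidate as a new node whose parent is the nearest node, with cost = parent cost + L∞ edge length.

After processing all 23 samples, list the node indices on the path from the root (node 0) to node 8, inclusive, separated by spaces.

1. q=(1,14) nearest=0 d=12 new=(1,4) → add node 1 parent=0 cost=2
2. q=(18,13) nearest=0 d=16 new=(4,4) → add node 2 parent=0 cost=2
3. q=(18,18) nearest=2 d=14 new=(6,6) → add node 3 parent=2 cost=4
4. q=(12,9) nearest=3 d=6 new=(8,8) → add node 4 parent=3 cost=6
5. q=(0,16) nearest=4 d=8 new=(6,10) → add node 5 parent=4 cost=8
6. q=(20,2) nearest=4 d=12 new=(10,6) → add node 6 parent=4 cost=8
7. q=(4,16) nearest=5 d=6 new=(4,12) → blocked by [0,4]×[12,15], reject
8. q=(19,1) nearest=6 d=9 new=(12,4) → add node 7 parent=6 cost=10
9. q=(13,15) nearest=4 d=7 new=(10,10) → blocked by [7,11]×[10,12], reject
10. q=(8,17) nearest=5 d=7 new=(8,12) → blocked by [7,11]×[10,12], reject
11. q=(9,4) nearest=6 d=2 new=(9,4) → add node 8 parent=6 cost=10
12. q=(5,6) nearest=3 d=1 new=(5,6) → add node 9 parent=3 cost=5
13. q=(7,14) nearest=5 d=4 new=(7,12) → blocked by [7,11]×[10,12], reject
14. q=(18,5) nearest=7 d=6 new=(14,5) → add node 10 parent=7 cost=12
15. q=(5,8) nearest=3 d=2 new=(5,8) → add node 11 parent=3 cost=6
16. q=(19,1) nearest=10 d=5 new=(16,3) → add node 12 parent=10 cost=14
17. q=(4,13) nearest=5 d=3 new=(4,12) → blocked by [0,4]×[12,15], reject
18. q=(11,3) nearest=7 d=1 new=(11,3) → add node 13 parent=7 cost=11
19. q=(6,2) nearest=2 d=2 new=(6,2) → add node 14 parent=2 cost=4
20. q=(9,1) nearest=13 d=2 new=(9,1) → add node 15 parent=13 cost=13
21. q=(6,19) nearest=5 d=9 new=(6,12) → add node 16 parent=5 cost=10
22. q=(2,18) nearest=16 d=6 new=(4,14) → blocked by [0,4]×[12,15], reject
23. q=(16,8) nearest=10 d=3 new=(16,7) → add node 17 parent=10 cost=14

Path: 0 2 3 4 6 8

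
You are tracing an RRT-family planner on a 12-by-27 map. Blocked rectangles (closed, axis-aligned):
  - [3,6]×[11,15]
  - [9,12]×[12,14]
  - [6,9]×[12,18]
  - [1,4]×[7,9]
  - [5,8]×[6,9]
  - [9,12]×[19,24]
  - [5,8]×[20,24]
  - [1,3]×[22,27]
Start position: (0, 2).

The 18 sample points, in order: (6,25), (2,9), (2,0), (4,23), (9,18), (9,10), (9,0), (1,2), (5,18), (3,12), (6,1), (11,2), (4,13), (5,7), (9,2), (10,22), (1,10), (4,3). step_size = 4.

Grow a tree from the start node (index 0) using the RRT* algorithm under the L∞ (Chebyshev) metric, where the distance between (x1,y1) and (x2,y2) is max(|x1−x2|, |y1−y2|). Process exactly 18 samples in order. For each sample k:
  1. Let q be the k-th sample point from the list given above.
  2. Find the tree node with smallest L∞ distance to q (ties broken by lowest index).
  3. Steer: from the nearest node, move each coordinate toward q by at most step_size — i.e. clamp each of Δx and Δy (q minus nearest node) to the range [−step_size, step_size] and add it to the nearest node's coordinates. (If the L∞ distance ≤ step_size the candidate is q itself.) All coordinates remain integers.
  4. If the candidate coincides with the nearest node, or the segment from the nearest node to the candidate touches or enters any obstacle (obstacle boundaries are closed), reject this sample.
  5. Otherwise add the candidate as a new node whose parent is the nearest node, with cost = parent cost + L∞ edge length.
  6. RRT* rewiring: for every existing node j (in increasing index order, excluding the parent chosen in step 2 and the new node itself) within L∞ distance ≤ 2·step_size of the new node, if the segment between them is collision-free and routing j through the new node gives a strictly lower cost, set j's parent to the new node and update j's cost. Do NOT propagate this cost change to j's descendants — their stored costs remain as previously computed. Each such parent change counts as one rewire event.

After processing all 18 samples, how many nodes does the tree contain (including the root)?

Node count: 10

1. q=(6,25) nearest=0 d=23 new=(4,6) → add node 1 parent=0 cost=4
2. q=(2,9) nearest=1 d=3 new=(2,9) → blocked by [1,4]×[7,9], reject
3. q=(2,0) nearest=0 d=2 new=(2,0) → add node 2 parent=0 cost=2
4. q=(4,23) nearest=1 d=17 new=(4,10) → blocked by [1,4]×[7,9], reject
5. q=(9,18) nearest=1 d=12 new=(8,10) → blocked by [5,8]×[6,9], reject
6. q=(9,10) nearest=1 d=5 new=(8,10) → blocked by [5,8]×[6,9], reject
7. q=(9,0) nearest=1 d=6 new=(8,2) → add node 3 parent=1 cost=8
8. q=(1,2) nearest=0 d=1 new=(1,2) → add node 4 parent=0 cost=1
9. q=(5,18) nearest=1 d=12 new=(5,10) → add node 5 parent=1 cost=8
10. q=(3,12) nearest=5 d=2 new=(3,12) → blocked by [3,6]×[11,15], reject
11. q=(6,1) nearest=3 d=2 new=(6,1) → add node 6 parent=3 cost=10
12. q=(11,2) nearest=3 d=3 new=(11,2) → add node 7 parent=3 cost=11
13. q=(4,13) nearest=5 d=3 new=(4,13) → blocked by [3,6]×[11,15], reject
14. q=(5,7) nearest=1 d=1 new=(5,7) → blocked by [5,8]×[6,9], reject
15. q=(9,2) nearest=3 d=1 new=(9,2) → add node 8 parent=3 cost=9
16. q=(10,22) nearest=5 d=12 new=(9,14) → blocked by [3,6]×[11,15], reject
17. q=(1,10) nearest=1 d=4 new=(1,10) → blocked by [1,4]×[7,9], reject
18. q=(4,3) nearest=6 d=2 new=(4,3) → add node 9 parent=6 cost=12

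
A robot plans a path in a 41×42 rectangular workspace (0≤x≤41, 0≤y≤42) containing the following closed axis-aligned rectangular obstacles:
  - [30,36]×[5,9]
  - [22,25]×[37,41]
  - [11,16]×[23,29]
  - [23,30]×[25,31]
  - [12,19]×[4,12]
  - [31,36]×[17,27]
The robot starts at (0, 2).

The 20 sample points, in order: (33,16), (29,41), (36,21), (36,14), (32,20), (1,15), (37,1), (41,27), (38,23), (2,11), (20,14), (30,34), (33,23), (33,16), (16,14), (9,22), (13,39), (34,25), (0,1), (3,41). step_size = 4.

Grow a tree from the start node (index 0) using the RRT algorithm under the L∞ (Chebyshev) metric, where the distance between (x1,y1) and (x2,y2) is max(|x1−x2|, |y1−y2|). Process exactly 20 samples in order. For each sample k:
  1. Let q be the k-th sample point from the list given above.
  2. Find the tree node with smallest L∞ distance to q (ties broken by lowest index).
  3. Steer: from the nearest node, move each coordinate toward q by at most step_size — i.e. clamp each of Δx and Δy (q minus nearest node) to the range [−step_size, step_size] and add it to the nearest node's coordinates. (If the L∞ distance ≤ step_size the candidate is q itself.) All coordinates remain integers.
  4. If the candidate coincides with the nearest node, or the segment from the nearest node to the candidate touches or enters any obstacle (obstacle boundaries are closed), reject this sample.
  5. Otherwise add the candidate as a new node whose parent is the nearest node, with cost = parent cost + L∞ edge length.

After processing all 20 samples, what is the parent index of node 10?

1. q=(33,16) nearest=0 d=33 new=(4,6) → add node 1 parent=0 cost=4
2. q=(29,41) nearest=1 d=35 new=(8,10) → add node 2 parent=1 cost=8
3. q=(36,21) nearest=2 d=28 new=(12,14) → add node 3 parent=2 cost=12
4. q=(36,14) nearest=3 d=24 new=(16,14) → add node 4 parent=3 cost=16
5. q=(32,20) nearest=4 d=16 new=(20,18) → add node 5 parent=4 cost=20
6. q=(1,15) nearest=2 d=7 new=(4,14) → add node 6 parent=2 cost=12
7. q=(37,1) nearest=5 d=17 new=(24,14) → add node 7 parent=5 cost=24
8. q=(41,27) nearest=7 d=17 new=(28,18) → add node 8 parent=7 cost=28
9. q=(38,23) nearest=8 d=10 new=(32,22) → blocked by [31,36]×[17,27], reject
10. q=(2,11) nearest=6 d=3 new=(2,11) → add node 9 parent=6 cost=15
11. q=(20,14) nearest=4 d=4 new=(20,14) → add node 10 parent=4 cost=20
12. q=(30,34) nearest=5 d=16 new=(24,22) → add node 11 parent=5 cost=24
13. q=(33,23) nearest=8 d=5 new=(32,22) → blocked by [31,36]×[17,27], reject
14. q=(33,16) nearest=8 d=5 new=(32,16) → add node 12 parent=8 cost=32
15. q=(16,14) nearest=4 d=0 → coincident, reject
16. q=(9,22) nearest=3 d=8 new=(9,18) → add node 13 parent=3 cost=16
17. q=(13,39) nearest=11 d=17 new=(20,26) → add node 14 parent=11 cost=28
18. q=(34,25) nearest=8 d=7 new=(32,22) → blocked by [31,36]×[17,27], reject
19. q=(0,1) nearest=0 d=1 new=(0,1) → add node 15 parent=0 cost=1
20. q=(3,41) nearest=14 d=17 new=(16,30) → add node 16 parent=14 cost=32

Parent of node 10: 4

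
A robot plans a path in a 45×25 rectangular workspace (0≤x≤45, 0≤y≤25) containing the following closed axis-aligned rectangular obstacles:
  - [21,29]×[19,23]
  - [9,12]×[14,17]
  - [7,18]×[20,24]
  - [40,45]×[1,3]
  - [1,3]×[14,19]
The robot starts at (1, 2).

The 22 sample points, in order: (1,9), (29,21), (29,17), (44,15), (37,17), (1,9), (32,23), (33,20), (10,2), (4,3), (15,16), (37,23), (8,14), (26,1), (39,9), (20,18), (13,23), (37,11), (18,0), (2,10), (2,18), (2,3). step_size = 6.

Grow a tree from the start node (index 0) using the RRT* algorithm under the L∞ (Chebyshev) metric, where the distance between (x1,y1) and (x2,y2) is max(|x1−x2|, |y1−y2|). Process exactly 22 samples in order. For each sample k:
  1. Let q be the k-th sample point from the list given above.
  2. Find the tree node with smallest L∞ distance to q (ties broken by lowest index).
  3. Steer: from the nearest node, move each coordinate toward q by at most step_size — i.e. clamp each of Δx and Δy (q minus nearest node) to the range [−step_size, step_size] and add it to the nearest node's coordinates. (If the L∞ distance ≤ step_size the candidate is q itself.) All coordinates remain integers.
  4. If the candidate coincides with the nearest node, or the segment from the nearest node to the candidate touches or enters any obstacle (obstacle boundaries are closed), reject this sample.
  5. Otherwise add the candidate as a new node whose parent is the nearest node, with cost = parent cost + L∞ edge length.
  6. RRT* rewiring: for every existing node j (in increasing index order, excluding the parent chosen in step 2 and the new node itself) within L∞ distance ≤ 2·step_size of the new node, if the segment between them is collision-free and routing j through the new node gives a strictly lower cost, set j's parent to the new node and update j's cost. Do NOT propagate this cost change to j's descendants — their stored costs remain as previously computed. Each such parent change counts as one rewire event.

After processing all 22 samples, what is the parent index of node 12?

1. q=(1,9) nearest=0 d=7 new=(1,8) → add node 1 parent=0 cost=6
2. q=(29,21) nearest=0 d=28 new=(7,8) → add node 2 parent=0 cost=6
3. q=(29,17) nearest=2 d=22 new=(13,14) → add node 3 parent=2 cost=12
4. q=(44,15) nearest=3 d=31 new=(19,15) → add node 4 parent=3 cost=18
5. q=(37,17) nearest=4 d=18 new=(25,17) → add node 5 parent=4 cost=24
6. q=(1,9) nearest=1 d=1 new=(1,9) → add node 6 parent=1 cost=7
7. q=(32,23) nearest=5 d=7 new=(31,23) → blocked by [21,29]×[19,23], reject
8. q=(33,20) nearest=5 d=8 new=(31,20) → blocked by [21,29]×[19,23], reject
9. q=(10,2) nearest=2 d=6 new=(10,2) → add node 7 parent=2 cost=12
10. q=(4,3) nearest=0 d=3 new=(4,3) → add node 8 parent=0 cost=3; rewire 7→8 (9<12)
11. q=(15,16) nearest=3 d=2 new=(15,16) → add node 9 parent=3 cost=14
12. q=(37,23) nearest=5 d=12 new=(31,23) → blocked by [21,29]×[19,23], reject
13. q=(8,14) nearest=3 d=5 new=(8,14) → blocked by [9,12]×[14,17], reject
14. q=(26,1) nearest=3 d=13 new=(19,8) → add node 10 parent=3 cost=18
15. q=(39,9) nearest=5 d=14 new=(31,11) → add node 11 parent=5 cost=30
16. q=(20,18) nearest=4 d=3 new=(20,18) → add node 12 parent=4 cost=21
17. q=(13,23) nearest=9 d=7 new=(13,22) → blocked by [7,18]×[20,24], reject
18. q=(37,11) nearest=11 d=6 new=(37,11) → add node 13 parent=11 cost=36
19. q=(18,0) nearest=7 d=8 new=(16,0) → add node 14 parent=7 cost=15
20. q=(2,10) nearest=6 d=1 new=(2,10) → add node 15 parent=6 cost=8
21. q=(2,18) nearest=15 d=8 new=(2,16) → blocked by [1,3]×[14,19], reject
22. q=(2,3) nearest=0 d=1 new=(2,3) → add node 16 parent=0 cost=1

Parent of node 12: 4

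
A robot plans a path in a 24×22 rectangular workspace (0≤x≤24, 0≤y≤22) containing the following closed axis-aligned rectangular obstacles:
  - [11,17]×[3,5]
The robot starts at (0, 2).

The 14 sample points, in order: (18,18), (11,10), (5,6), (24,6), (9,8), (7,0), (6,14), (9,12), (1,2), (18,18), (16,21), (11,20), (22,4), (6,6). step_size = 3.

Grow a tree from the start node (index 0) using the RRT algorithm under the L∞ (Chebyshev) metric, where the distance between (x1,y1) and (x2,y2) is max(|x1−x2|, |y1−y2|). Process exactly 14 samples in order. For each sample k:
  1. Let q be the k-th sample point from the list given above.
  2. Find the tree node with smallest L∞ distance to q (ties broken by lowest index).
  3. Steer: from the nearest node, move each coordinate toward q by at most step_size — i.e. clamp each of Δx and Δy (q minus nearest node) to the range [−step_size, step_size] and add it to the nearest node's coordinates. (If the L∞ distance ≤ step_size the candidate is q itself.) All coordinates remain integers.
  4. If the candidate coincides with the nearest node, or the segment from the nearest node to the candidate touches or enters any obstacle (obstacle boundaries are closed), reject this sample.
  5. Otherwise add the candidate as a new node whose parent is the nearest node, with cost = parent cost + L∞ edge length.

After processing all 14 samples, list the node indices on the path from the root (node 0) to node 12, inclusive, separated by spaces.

Path: 0 1 2 7 8 10 11 12

1. q=(18,18) nearest=0 d=18 new=(3,5) → add node 1 parent=0 cost=3
2. q=(11,10) nearest=1 d=8 new=(6,8) → add node 2 parent=1 cost=6
3. q=(5,6) nearest=1 d=2 new=(5,6) → add node 3 parent=1 cost=5
4. q=(24,6) nearest=2 d=18 new=(9,6) → add node 4 parent=2 cost=9
5. q=(9,8) nearest=4 d=2 new=(9,8) → add node 5 parent=4 cost=11
6. q=(7,0) nearest=1 d=5 new=(6,2) → add node 6 parent=1 cost=6
7. q=(6,14) nearest=2 d=6 new=(6,11) → add node 7 parent=2 cost=9
8. q=(9,12) nearest=7 d=3 new=(9,12) → add node 8 parent=7 cost=12
9. q=(1,2) nearest=0 d=1 new=(1,2) → add node 9 parent=0 cost=1
10. q=(18,18) nearest=8 d=9 new=(12,15) → add node 10 parent=8 cost=15
11. q=(16,21) nearest=10 d=6 new=(15,18) → add node 11 parent=10 cost=18
12. q=(11,20) nearest=11 d=4 new=(12,20) → add node 12 parent=11 cost=21
13. q=(22,4) nearest=10 d=11 new=(15,12) → add node 13 parent=10 cost=18
14. q=(6,6) nearest=3 d=1 new=(6,6) → add node 14 parent=3 cost=6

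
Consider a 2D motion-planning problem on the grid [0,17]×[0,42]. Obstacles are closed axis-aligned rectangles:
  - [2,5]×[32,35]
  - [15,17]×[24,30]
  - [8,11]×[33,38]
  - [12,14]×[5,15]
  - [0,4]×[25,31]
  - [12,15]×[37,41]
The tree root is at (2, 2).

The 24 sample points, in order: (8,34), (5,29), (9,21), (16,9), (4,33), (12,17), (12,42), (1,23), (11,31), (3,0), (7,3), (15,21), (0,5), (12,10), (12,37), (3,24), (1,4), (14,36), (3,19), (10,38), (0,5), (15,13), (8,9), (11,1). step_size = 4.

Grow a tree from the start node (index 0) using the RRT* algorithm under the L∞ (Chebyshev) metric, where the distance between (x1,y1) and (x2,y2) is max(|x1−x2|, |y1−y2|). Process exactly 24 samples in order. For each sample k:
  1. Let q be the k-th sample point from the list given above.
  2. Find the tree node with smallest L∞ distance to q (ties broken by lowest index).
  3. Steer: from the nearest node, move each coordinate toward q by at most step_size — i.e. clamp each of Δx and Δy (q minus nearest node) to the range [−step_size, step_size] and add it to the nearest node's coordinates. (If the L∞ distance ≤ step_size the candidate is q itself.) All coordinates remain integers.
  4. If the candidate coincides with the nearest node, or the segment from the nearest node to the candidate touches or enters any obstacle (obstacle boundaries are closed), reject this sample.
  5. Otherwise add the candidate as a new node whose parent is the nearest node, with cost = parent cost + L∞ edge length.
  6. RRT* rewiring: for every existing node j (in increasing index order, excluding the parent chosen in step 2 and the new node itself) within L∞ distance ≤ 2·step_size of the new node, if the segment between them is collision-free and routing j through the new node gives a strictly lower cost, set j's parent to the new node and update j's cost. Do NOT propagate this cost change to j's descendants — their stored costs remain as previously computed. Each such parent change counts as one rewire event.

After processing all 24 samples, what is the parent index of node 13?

Parent of node 13: 8

1. q=(8,34) nearest=0 d=32 new=(6,6) → add node 1 parent=0 cost=4
2. q=(5,29) nearest=1 d=23 new=(5,10) → add node 2 parent=1 cost=8
3. q=(9,21) nearest=2 d=11 new=(9,14) → add node 3 parent=2 cost=12
4. q=(16,9) nearest=3 d=7 new=(13,10) → blocked by [12,14]×[5,15], reject
5. q=(4,33) nearest=3 d=19 new=(5,18) → add node 4 parent=3 cost=16
6. q=(12,17) nearest=3 d=3 new=(12,17) → add node 5 parent=3 cost=15
7. q=(12,42) nearest=4 d=24 new=(9,22) → add node 6 parent=4 cost=20
8. q=(1,23) nearest=4 d=5 new=(1,22) → add node 7 parent=4 cost=20
9. q=(11,31) nearest=6 d=9 new=(11,26) → add node 8 parent=6 cost=24
10. q=(3,0) nearest=0 d=2 new=(3,0) → add node 9 parent=0 cost=2
11. q=(7,3) nearest=1 d=3 new=(7,3) → add node 10 parent=1 cost=7
12. q=(15,21) nearest=5 d=4 new=(15,21) → add node 11 parent=5 cost=19
13. q=(0,5) nearest=0 d=3 new=(0,5) → add node 12 parent=0 cost=3
14. q=(12,10) nearest=3 d=4 new=(12,10) → blocked by [12,14]×[5,15], reject
15. q=(12,37) nearest=8 d=11 new=(12,30) → add node 13 parent=8 cost=28
16. q=(3,24) nearest=7 d=2 new=(3,24) → add node 14 parent=7 cost=22
17. q=(1,4) nearest=12 d=1 new=(1,4) → add node 15 parent=12 cost=4
18. q=(14,36) nearest=13 d=6 new=(14,34) → add node 16 parent=13 cost=32
19. q=(3,19) nearest=4 d=2 new=(3,19) → add node 17 parent=4 cost=18
20. q=(10,38) nearest=16 d=4 new=(10,38) → blocked by [8,11]×[33,38], reject
21. q=(0,5) nearest=12 d=0 → coincident, reject
22. q=(15,13) nearest=5 d=4 new=(15,13) → blocked by [12,14]×[5,15], reject
23. q=(8,9) nearest=1 d=3 new=(8,9) → add node 18 parent=1 cost=7
24. q=(11,1) nearest=10 d=4 new=(11,1) → add node 19 parent=10 cost=11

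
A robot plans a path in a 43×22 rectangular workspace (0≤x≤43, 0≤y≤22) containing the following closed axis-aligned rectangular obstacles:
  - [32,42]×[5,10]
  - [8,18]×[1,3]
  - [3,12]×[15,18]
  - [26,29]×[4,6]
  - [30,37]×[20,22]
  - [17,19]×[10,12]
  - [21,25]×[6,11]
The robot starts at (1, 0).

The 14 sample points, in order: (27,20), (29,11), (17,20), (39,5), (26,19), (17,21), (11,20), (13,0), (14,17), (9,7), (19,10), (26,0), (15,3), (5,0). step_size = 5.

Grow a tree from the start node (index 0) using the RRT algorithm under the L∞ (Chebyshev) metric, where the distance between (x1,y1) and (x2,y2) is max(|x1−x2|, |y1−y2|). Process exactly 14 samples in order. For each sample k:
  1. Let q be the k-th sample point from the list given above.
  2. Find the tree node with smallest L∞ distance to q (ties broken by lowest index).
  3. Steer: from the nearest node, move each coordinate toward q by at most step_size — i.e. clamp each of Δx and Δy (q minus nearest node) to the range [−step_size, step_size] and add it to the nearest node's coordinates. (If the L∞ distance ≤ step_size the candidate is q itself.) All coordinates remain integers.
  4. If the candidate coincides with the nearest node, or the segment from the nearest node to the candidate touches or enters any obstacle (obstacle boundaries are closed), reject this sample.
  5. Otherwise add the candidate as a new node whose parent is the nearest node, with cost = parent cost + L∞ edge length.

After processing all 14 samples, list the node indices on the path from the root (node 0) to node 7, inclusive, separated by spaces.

Path: 0 1 2 3 7

1. q=(27,20) nearest=0 d=26 new=(6,5) → add node 1 parent=0 cost=5
2. q=(29,11) nearest=1 d=23 new=(11,10) → add node 2 parent=1 cost=10
3. q=(17,20) nearest=2 d=10 new=(16,15) → add node 3 parent=2 cost=15
4. q=(39,5) nearest=3 d=23 new=(21,10) → blocked by [17,19]×[10,12], reject
5. q=(26,19) nearest=3 d=10 new=(21,19) → add node 4 parent=3 cost=20
6. q=(17,21) nearest=4 d=4 new=(17,21) → add node 5 parent=4 cost=24
7. q=(11,20) nearest=3 d=5 new=(11,20) → add node 6 parent=3 cost=20
8. q=(13,0) nearest=1 d=7 new=(11,0) → blocked by [8,18]×[1,3], reject
9. q=(14,17) nearest=3 d=2 new=(14,17) → add node 7 parent=3 cost=17
10. q=(9,7) nearest=1 d=3 new=(9,7) → add node 8 parent=1 cost=8
11. q=(19,10) nearest=3 d=5 new=(19,10) → blocked by [17,19]×[10,12], reject
12. q=(26,0) nearest=2 d=15 new=(16,5) → add node 9 parent=2 cost=15
13. q=(15,3) nearest=9 d=2 new=(15,3) → blocked by [8,18]×[1,3], reject
14. q=(5,0) nearest=0 d=4 new=(5,0) → add node 10 parent=0 cost=4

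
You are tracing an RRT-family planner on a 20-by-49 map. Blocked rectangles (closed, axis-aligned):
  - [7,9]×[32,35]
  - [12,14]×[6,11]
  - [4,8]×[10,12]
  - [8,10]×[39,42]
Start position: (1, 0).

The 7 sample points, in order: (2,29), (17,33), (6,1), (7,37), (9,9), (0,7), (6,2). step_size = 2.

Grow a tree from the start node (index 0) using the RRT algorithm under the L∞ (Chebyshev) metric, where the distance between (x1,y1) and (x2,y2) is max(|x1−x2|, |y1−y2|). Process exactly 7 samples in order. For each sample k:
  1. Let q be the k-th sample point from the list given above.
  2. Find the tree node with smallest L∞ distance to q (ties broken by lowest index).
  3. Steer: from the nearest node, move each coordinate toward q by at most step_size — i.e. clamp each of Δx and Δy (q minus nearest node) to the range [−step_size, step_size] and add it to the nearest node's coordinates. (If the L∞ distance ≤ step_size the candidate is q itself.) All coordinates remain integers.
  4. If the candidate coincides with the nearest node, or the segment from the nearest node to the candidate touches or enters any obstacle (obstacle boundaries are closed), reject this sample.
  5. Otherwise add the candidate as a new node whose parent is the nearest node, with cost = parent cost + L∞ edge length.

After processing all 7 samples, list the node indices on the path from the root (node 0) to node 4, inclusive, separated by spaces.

Path: 0 1 2 4

1. q=(2,29) nearest=0 d=29 new=(2,2) → add node 1 parent=0 cost=2
2. q=(17,33) nearest=1 d=31 new=(4,4) → add node 2 parent=1 cost=4
3. q=(6,1) nearest=2 d=3 new=(6,2) → add node 3 parent=2 cost=6
4. q=(7,37) nearest=2 d=33 new=(6,6) → add node 4 parent=2 cost=6
5. q=(9,9) nearest=4 d=3 new=(8,8) → add node 5 parent=4 cost=8
6. q=(0,7) nearest=2 d=4 new=(2,6) → add node 6 parent=2 cost=6
7. q=(6,2) nearest=3 d=0 → coincident, reject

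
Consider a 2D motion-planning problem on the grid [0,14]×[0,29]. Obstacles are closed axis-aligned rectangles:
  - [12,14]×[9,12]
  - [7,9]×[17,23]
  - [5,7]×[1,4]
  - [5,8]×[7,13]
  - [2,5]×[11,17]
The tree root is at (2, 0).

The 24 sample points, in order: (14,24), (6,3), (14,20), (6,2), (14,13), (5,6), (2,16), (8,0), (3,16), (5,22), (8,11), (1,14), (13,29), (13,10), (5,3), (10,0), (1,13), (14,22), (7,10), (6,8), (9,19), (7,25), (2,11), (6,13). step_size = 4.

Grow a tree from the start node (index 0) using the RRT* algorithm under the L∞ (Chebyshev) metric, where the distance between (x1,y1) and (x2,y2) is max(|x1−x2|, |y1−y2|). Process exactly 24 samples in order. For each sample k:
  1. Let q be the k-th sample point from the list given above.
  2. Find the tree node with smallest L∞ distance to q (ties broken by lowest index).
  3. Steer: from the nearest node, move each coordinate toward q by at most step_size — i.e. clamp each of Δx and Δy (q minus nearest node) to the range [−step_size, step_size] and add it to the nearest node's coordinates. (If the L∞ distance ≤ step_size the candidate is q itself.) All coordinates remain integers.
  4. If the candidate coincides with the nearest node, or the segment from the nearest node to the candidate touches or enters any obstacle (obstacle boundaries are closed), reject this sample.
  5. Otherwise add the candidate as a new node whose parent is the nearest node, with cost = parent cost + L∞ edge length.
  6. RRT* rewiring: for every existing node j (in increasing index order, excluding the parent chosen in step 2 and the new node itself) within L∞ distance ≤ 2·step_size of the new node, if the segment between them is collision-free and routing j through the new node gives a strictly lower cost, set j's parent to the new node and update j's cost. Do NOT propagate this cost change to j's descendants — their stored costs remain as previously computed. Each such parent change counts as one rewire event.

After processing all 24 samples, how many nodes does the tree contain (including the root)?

1. q=(14,24) nearest=0 d=24 new=(6,4) → blocked by [5,7]×[1,4], reject
2. q=(6,3) nearest=0 d=4 new=(6,3) → blocked by [5,7]×[1,4], reject
3. q=(14,20) nearest=0 d=20 new=(6,4) → blocked by [5,7]×[1,4], reject
4. q=(6,2) nearest=0 d=4 new=(6,2) → blocked by [5,7]×[1,4], reject
5. q=(14,13) nearest=0 d=13 new=(6,4) → blocked by [5,7]×[1,4], reject
6. q=(5,6) nearest=0 d=6 new=(5,4) → blocked by [5,7]×[1,4], reject
7. q=(2,16) nearest=0 d=16 new=(2,4) → add node 1 parent=0 cost=4
8. q=(8,0) nearest=0 d=6 new=(6,0) → add node 2 parent=0 cost=4
9. q=(3,16) nearest=1 d=12 new=(3,8) → add node 3 parent=1 cost=8
10. q=(5,22) nearest=3 d=14 new=(5,12) → blocked by [5,8]×[7,13], reject
11. q=(8,11) nearest=3 d=5 new=(7,11) → blocked by [5,8]×[7,13], reject
12. q=(1,14) nearest=3 d=6 new=(1,12) → add node 4 parent=3 cost=12
13. q=(13,29) nearest=4 d=17 new=(5,16) → blocked by [2,5]×[11,17], reject
14. q=(13,10) nearest=2 d=10 new=(10,4) → blocked by [5,7]×[1,4], reject
15. q=(5,3) nearest=0 d=3 new=(5,3) → blocked by [5,7]×[1,4], reject
16. q=(10,0) nearest=2 d=4 new=(10,0) → add node 5 parent=2 cost=8
17. q=(1,13) nearest=4 d=1 new=(1,13) → add node 6 parent=4 cost=13
18. q=(14,22) nearest=4 d=13 new=(5,16) → blocked by [2,5]×[11,17], reject
19. q=(7,10) nearest=3 d=4 new=(7,10) → blocked by [5,8]×[7,13], reject
20. q=(6,8) nearest=3 d=3 new=(6,8) → blocked by [5,8]×[7,13], reject
21. q=(9,19) nearest=4 d=8 new=(5,16) → blocked by [2,5]×[11,17], reject
22. q=(7,25) nearest=6 d=12 new=(5,17) → blocked by [2,5]×[11,17], reject
23. q=(2,11) nearest=4 d=1 new=(2,11) → blocked by [2,5]×[11,17], reject
24. q=(6,13) nearest=3 d=5 new=(6,12) → blocked by [5,8]×[7,13], reject

Node count: 7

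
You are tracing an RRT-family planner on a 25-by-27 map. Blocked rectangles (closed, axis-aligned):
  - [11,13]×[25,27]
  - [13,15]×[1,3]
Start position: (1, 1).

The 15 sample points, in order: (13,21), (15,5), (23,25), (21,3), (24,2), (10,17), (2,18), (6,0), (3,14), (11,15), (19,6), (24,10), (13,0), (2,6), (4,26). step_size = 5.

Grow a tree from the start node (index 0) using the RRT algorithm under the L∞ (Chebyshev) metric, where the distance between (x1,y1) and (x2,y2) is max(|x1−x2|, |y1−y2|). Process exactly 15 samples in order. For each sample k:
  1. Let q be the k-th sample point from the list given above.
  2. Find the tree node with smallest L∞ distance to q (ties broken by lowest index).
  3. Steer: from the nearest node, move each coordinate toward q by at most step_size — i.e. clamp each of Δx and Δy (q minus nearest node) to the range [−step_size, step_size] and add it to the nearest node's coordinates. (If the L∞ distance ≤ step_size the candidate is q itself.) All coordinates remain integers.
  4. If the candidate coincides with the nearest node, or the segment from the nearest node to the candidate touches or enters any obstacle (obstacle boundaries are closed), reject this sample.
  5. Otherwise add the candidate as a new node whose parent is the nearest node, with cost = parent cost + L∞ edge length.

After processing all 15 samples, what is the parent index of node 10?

Parent of node 10: 6

1. q=(13,21) nearest=0 d=20 new=(6,6) → add node 1 parent=0 cost=5
2. q=(15,5) nearest=1 d=9 new=(11,5) → add node 2 parent=1 cost=10
3. q=(23,25) nearest=1 d=19 new=(11,11) → add node 3 parent=1 cost=10
4. q=(21,3) nearest=2 d=10 new=(16,3) → add node 4 parent=2 cost=15
5. q=(24,2) nearest=4 d=8 new=(21,2) → add node 5 parent=4 cost=20
6. q=(10,17) nearest=3 d=6 new=(10,16) → add node 6 parent=3 cost=15
7. q=(2,18) nearest=6 d=8 new=(5,18) → add node 7 parent=6 cost=20
8. q=(6,0) nearest=0 d=5 new=(6,0) → add node 8 parent=0 cost=5
9. q=(3,14) nearest=7 d=4 new=(3,14) → add node 9 parent=7 cost=24
10. q=(11,15) nearest=6 d=1 new=(11,15) → add node 10 parent=6 cost=16
11. q=(19,6) nearest=4 d=3 new=(19,6) → add node 11 parent=4 cost=18
12. q=(24,10) nearest=11 d=5 new=(24,10) → add node 12 parent=11 cost=23
13. q=(13,0) nearest=4 d=3 new=(13,0) → blocked by [13,15]×[1,3], reject
14. q=(2,6) nearest=1 d=4 new=(2,6) → add node 13 parent=1 cost=9
15. q=(4,26) nearest=7 d=8 new=(4,23) → add node 14 parent=7 cost=25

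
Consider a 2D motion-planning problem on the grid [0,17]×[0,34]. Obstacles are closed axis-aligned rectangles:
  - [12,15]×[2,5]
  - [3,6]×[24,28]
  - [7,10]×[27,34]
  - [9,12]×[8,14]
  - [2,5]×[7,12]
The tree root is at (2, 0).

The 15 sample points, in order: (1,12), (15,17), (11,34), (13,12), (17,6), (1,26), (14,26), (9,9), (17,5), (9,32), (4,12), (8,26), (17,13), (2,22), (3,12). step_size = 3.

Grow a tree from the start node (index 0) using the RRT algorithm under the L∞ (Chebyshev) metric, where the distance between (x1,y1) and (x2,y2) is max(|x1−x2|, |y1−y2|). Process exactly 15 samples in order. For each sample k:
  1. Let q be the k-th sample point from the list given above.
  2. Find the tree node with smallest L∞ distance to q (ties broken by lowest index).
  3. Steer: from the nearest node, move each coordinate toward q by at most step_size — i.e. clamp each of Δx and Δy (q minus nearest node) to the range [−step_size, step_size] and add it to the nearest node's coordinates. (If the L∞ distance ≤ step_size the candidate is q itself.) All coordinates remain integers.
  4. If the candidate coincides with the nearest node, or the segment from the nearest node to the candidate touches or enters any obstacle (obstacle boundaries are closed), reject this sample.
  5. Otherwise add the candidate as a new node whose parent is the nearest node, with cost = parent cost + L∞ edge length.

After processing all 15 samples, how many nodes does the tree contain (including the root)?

Node count: 6

1. q=(1,12) nearest=0 d=12 new=(1,3) → add node 1 parent=0 cost=3
2. q=(15,17) nearest=1 d=14 new=(4,6) → add node 2 parent=1 cost=6
3. q=(11,34) nearest=2 d=28 new=(7,9) → blocked by [2,5]×[7,12], reject
4. q=(13,12) nearest=2 d=9 new=(7,9) → blocked by [2,5]×[7,12], reject
5. q=(17,6) nearest=2 d=13 new=(7,6) → add node 3 parent=2 cost=9
6. q=(1,26) nearest=2 d=20 new=(1,9) → blocked by [2,5]×[7,12], reject
7. q=(14,26) nearest=2 d=20 new=(7,9) → blocked by [2,5]×[7,12], reject
8. q=(9,9) nearest=3 d=3 new=(9,9) → blocked by [9,12]×[8,14], reject
9. q=(17,5) nearest=3 d=10 new=(10,5) → add node 4 parent=3 cost=12
10. q=(9,32) nearest=2 d=26 new=(7,9) → blocked by [2,5]×[7,12], reject
11. q=(4,12) nearest=2 d=6 new=(4,9) → blocked by [2,5]×[7,12], reject
12. q=(8,26) nearest=2 d=20 new=(7,9) → blocked by [2,5]×[7,12], reject
13. q=(17,13) nearest=4 d=8 new=(13,8) → add node 5 parent=4 cost=15
14. q=(2,22) nearest=5 d=14 new=(10,11) → blocked by [9,12]×[8,14], reject
15. q=(3,12) nearest=2 d=6 new=(3,9) → blocked by [2,5]×[7,12], reject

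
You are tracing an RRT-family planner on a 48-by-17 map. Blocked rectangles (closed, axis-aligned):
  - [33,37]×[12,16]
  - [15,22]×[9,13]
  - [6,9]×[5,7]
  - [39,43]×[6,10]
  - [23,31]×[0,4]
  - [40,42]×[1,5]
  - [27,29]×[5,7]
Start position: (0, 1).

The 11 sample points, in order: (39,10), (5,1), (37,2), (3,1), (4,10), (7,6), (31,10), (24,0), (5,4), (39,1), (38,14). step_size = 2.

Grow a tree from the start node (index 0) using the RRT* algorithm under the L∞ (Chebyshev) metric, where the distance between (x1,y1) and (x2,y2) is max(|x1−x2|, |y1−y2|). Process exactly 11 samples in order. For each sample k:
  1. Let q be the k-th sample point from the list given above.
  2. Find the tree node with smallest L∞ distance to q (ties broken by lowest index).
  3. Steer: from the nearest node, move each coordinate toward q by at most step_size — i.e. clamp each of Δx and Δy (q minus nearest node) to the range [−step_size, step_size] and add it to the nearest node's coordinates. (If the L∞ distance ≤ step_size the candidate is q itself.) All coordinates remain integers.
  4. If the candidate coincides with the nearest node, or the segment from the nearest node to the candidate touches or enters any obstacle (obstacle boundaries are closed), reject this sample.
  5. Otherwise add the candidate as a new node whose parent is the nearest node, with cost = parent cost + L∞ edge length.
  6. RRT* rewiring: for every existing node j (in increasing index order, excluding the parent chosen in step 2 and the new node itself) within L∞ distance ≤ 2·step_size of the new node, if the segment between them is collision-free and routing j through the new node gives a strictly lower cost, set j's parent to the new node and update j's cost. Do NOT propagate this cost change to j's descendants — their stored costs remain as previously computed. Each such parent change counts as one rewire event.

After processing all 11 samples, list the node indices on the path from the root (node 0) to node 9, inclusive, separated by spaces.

Path: 0 1 2 3 6 7 9

1. q=(39,10) nearest=0 d=39 new=(2,3) → add node 1 parent=0 cost=2
2. q=(5,1) nearest=1 d=3 new=(4,1) → add node 2 parent=1 cost=4
3. q=(37,2) nearest=2 d=33 new=(6,2) → add node 3 parent=2 cost=6
4. q=(3,1) nearest=2 d=1 new=(3,1) → add node 4 parent=2 cost=5
5. q=(4,10) nearest=1 d=7 new=(4,5) → add node 5 parent=1 cost=4
6. q=(7,6) nearest=5 d=3 new=(6,6) → blocked by [6,9]×[5,7], reject
7. q=(31,10) nearest=3 d=25 new=(8,4) → add node 6 parent=3 cost=8
8. q=(24,0) nearest=6 d=16 new=(10,2) → add node 7 parent=6 cost=10
9. q=(5,4) nearest=5 d=1 new=(5,4) → add node 8 parent=5 cost=5
10. q=(39,1) nearest=7 d=29 new=(12,1) → add node 9 parent=7 cost=12
11. q=(38,14) nearest=9 d=26 new=(14,3) → add node 10 parent=9 cost=14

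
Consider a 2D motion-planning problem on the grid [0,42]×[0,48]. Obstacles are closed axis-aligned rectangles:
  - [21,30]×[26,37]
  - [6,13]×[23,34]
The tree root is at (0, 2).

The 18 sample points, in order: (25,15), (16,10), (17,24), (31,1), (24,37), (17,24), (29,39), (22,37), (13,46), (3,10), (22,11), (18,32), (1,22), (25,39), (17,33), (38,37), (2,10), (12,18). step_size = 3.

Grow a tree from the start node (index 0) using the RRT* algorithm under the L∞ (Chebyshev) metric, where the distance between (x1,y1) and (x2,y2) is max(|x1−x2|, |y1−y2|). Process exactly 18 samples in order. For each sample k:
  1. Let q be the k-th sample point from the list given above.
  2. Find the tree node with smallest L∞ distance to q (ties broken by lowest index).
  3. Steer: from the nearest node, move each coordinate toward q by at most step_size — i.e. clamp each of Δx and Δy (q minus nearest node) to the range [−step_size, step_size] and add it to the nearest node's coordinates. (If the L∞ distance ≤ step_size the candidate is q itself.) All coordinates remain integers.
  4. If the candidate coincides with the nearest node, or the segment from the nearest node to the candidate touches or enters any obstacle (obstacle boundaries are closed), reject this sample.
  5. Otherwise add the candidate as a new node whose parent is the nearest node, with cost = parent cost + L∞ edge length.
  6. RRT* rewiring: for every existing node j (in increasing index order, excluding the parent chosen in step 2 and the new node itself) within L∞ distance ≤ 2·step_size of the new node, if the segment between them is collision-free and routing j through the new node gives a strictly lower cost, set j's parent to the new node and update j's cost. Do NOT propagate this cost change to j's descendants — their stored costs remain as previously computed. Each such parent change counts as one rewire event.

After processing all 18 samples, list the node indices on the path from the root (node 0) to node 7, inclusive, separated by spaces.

Path: 0 1 2 3 5 6 7

1. q=(25,15) nearest=0 d=25 new=(3,5) → add node 1 parent=0 cost=3
2. q=(16,10) nearest=1 d=13 new=(6,8) → add node 2 parent=1 cost=6
3. q=(17,24) nearest=2 d=16 new=(9,11) → add node 3 parent=2 cost=9
4. q=(31,1) nearest=3 d=22 new=(12,8) → add node 4 parent=3 cost=12
5. q=(24,37) nearest=3 d=26 new=(12,14) → add node 5 parent=3 cost=12
6. q=(17,24) nearest=5 d=10 new=(15,17) → add node 6 parent=5 cost=15
7. q=(29,39) nearest=6 d=22 new=(18,20) → add node 7 parent=6 cost=18
8. q=(22,37) nearest=7 d=17 new=(21,23) → add node 8 parent=7 cost=21
9. q=(13,46) nearest=8 d=23 new=(18,26) → add node 9 parent=8 cost=24
10. q=(3,10) nearest=2 d=3 new=(3,10) → add node 10 parent=2 cost=9
11. q=(22,11) nearest=6 d=7 new=(18,14) → add node 11 parent=6 cost=18
12. q=(18,32) nearest=9 d=6 new=(18,29) → add node 12 parent=9 cost=27
13. q=(1,22) nearest=3 d=11 new=(6,14) → add node 13 parent=3 cost=12
14. q=(25,39) nearest=12 d=10 new=(21,32) → blocked by [21,30]×[26,37], reject
15. q=(17,33) nearest=12 d=4 new=(17,32) → add node 14 parent=12 cost=30
16. q=(38,37) nearest=8 d=17 new=(24,26) → blocked by [21,30]×[26,37], reject
17. q=(2,10) nearest=10 d=1 new=(2,10) → add node 15 parent=10 cost=10
18. q=(12,18) nearest=6 d=3 new=(12,18) → add node 16 parent=6 cost=18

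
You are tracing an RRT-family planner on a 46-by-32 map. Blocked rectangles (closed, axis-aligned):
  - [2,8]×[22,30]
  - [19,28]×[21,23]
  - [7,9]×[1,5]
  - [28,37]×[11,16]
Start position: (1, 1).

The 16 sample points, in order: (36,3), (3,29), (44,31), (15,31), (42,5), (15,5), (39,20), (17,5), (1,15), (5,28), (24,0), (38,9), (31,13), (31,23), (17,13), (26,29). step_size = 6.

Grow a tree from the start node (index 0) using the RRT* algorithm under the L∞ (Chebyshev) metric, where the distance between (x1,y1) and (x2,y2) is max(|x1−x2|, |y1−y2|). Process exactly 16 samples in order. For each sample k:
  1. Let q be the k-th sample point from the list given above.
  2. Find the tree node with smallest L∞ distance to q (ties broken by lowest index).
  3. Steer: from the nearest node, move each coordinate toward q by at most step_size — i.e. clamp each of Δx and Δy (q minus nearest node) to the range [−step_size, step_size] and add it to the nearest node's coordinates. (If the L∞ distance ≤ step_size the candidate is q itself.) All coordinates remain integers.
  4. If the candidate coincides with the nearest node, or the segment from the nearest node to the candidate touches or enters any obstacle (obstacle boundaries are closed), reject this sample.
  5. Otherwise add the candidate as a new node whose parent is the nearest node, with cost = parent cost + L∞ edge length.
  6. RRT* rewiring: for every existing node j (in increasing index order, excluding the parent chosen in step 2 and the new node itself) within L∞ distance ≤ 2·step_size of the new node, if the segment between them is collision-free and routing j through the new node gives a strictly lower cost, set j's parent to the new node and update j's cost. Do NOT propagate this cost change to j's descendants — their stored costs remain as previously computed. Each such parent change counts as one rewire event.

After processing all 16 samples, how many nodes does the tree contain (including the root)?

Node count: 14

1. q=(36,3) nearest=0 d=35 new=(7,3) → blocked by [7,9]×[1,5], reject
2. q=(3,29) nearest=0 d=28 new=(3,7) → add node 1 parent=0 cost=6
3. q=(44,31) nearest=1 d=41 new=(9,13) → add node 2 parent=1 cost=12
4. q=(15,31) nearest=2 d=18 new=(15,19) → add node 3 parent=2 cost=18
5. q=(42,5) nearest=3 d=27 new=(21,13) → add node 4 parent=3 cost=24
6. q=(15,5) nearest=2 d=8 new=(15,7) → add node 5 parent=2 cost=18
7. q=(39,20) nearest=4 d=18 new=(27,19) → add node 6 parent=4 cost=30
8. q=(17,5) nearest=5 d=2 new=(17,5) → add node 7 parent=5 cost=20
9. q=(1,15) nearest=1 d=8 new=(1,13) → add node 8 parent=1 cost=12
10. q=(5,28) nearest=3 d=10 new=(9,25) → add node 9 parent=3 cost=24
11. q=(24,0) nearest=7 d=7 new=(23,0) → add node 10 parent=7 cost=26
12. q=(38,9) nearest=6 d=11 new=(33,13) → blocked by [28,37]×[11,16], reject
13. q=(31,13) nearest=6 d=6 new=(31,13) → blocked by [28,37]×[11,16], reject
14. q=(31,23) nearest=6 d=4 new=(31,23) → add node 11 parent=6 cost=34
15. q=(17,13) nearest=4 d=4 new=(17,13) → add node 12 parent=4 cost=28
16. q=(26,29) nearest=11 d=6 new=(26,29) → add node 13 parent=11 cost=40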